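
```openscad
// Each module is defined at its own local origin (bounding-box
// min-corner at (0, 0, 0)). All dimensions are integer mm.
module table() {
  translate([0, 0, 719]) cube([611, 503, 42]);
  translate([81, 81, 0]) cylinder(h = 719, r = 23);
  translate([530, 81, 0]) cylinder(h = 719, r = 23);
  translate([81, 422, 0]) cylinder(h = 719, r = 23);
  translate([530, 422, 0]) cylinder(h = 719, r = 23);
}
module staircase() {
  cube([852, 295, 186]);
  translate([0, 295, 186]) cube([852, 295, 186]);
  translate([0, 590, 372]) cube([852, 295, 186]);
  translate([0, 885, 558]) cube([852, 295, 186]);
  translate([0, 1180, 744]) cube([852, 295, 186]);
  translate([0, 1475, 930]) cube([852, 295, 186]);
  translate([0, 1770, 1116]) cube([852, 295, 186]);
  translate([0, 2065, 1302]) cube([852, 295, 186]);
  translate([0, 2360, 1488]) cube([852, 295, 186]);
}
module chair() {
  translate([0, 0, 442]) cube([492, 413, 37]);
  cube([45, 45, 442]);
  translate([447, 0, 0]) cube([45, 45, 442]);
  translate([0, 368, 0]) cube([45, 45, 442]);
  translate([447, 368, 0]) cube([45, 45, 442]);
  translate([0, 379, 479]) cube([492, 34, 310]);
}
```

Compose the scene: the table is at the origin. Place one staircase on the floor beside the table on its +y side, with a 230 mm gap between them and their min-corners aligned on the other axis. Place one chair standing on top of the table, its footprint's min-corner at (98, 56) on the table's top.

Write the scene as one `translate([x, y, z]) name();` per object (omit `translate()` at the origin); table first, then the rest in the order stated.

table();
translate([0, 733, 0]) staircase();
translate([98, 56, 761]) chair();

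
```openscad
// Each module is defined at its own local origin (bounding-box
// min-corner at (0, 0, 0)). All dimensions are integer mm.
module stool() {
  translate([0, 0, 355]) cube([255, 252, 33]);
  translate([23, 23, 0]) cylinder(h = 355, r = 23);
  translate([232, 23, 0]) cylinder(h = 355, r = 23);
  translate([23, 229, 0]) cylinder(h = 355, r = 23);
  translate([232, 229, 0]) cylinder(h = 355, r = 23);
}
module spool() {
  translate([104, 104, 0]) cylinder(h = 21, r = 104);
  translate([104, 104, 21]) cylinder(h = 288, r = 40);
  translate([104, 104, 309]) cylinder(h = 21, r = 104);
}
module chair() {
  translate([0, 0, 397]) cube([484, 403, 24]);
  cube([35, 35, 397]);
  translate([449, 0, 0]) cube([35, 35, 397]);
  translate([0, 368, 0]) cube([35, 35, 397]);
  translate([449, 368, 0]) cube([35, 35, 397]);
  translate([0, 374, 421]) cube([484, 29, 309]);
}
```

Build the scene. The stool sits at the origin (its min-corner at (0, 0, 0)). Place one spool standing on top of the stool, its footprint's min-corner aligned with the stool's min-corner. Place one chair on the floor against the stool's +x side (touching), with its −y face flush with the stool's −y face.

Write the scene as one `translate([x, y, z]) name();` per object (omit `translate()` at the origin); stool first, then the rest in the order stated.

stool();
translate([0, 0, 388]) spool();
translate([255, 0, 0]) chair();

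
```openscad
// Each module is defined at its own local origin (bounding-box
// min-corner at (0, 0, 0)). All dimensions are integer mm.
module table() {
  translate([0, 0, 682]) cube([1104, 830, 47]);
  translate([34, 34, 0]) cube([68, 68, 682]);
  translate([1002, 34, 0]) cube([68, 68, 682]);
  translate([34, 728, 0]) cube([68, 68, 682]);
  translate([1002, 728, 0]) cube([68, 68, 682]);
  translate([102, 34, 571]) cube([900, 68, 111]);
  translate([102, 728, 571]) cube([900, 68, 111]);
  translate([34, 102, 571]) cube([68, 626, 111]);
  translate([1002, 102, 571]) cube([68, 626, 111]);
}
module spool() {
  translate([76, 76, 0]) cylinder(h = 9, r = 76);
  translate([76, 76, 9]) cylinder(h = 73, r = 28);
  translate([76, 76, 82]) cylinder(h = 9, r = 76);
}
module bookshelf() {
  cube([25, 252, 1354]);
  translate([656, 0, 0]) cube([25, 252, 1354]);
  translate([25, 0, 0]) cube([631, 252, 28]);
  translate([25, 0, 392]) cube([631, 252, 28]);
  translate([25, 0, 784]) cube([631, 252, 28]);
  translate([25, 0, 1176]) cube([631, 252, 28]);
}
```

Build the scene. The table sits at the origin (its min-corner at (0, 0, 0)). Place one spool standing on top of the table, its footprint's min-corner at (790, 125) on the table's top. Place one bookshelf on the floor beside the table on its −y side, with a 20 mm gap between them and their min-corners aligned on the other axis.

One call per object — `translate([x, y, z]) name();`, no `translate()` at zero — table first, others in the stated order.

table();
translate([790, 125, 729]) spool();
translate([0, -272, 0]) bookshelf();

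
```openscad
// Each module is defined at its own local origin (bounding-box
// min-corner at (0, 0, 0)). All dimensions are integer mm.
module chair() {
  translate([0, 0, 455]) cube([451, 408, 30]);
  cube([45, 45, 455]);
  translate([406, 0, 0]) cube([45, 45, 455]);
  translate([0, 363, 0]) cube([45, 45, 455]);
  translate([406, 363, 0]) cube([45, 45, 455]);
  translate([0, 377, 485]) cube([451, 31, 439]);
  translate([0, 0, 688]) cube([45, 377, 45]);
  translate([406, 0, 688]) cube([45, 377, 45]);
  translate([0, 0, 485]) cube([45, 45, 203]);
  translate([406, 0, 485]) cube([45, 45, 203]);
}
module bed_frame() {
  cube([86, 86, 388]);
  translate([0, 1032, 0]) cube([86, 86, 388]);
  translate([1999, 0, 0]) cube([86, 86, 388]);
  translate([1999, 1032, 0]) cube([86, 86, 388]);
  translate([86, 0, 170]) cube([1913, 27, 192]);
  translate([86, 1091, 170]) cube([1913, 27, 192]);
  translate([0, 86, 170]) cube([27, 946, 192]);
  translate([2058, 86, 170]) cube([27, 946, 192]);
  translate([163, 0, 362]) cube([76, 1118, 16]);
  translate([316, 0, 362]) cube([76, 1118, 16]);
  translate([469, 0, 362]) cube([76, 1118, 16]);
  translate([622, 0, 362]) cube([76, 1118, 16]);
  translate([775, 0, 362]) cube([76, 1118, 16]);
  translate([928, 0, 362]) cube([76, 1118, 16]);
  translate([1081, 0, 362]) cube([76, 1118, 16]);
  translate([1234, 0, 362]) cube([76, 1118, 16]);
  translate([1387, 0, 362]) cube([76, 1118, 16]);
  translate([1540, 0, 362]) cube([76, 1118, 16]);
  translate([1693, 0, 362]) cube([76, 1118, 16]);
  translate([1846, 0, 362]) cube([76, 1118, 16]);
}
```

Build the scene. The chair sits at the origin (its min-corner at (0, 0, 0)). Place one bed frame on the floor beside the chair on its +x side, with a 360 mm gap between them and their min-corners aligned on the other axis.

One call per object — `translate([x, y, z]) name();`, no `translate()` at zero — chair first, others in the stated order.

chair();
translate([811, 0, 0]) bed_frame();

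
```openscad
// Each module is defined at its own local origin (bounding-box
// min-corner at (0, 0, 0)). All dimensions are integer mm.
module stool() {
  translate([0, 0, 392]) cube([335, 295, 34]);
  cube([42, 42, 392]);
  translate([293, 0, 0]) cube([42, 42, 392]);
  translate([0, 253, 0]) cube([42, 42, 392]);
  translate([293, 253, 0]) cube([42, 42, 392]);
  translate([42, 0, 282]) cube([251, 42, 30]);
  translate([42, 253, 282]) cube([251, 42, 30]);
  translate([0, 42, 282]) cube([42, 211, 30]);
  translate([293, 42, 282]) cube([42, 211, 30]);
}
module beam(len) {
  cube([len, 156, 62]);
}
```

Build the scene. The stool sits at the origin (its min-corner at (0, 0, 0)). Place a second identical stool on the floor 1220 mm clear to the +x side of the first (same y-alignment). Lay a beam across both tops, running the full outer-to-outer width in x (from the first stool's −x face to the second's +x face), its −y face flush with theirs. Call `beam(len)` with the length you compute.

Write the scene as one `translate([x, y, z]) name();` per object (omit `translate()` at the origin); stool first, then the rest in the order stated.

stool();
translate([1555, 0, 0]) stool();
translate([0, 0, 426]) beam(1890);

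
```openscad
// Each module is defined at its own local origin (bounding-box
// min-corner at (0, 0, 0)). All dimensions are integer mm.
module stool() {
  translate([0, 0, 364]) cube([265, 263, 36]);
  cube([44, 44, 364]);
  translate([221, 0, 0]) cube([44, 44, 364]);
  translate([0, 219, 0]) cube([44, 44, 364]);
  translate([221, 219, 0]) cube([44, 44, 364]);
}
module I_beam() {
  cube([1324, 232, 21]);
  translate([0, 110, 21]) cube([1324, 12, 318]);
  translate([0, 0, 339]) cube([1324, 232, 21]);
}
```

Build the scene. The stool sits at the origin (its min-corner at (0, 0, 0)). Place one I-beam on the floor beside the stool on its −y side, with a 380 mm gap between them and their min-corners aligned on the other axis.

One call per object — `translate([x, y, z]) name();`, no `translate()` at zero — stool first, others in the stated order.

stool();
translate([0, -612, 0]) I_beam();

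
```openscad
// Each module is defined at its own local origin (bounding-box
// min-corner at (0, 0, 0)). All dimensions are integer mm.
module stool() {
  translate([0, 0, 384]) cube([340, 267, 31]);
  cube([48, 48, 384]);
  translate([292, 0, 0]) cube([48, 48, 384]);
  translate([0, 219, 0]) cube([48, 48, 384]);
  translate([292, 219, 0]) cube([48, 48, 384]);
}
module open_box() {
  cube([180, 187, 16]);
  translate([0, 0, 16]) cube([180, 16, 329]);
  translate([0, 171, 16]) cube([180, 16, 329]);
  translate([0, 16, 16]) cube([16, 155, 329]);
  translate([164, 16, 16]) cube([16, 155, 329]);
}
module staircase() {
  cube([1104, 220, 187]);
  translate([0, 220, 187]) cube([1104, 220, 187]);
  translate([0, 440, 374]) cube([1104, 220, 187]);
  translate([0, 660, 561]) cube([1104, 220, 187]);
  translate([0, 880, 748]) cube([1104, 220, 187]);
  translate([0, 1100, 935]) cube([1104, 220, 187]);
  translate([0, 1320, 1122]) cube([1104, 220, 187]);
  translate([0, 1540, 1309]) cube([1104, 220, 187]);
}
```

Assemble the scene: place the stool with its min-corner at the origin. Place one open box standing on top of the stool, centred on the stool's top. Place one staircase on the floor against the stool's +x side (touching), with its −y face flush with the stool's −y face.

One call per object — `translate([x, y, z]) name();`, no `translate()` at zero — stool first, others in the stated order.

stool();
translate([80, 40, 415]) open_box();
translate([340, 0, 0]) staircase();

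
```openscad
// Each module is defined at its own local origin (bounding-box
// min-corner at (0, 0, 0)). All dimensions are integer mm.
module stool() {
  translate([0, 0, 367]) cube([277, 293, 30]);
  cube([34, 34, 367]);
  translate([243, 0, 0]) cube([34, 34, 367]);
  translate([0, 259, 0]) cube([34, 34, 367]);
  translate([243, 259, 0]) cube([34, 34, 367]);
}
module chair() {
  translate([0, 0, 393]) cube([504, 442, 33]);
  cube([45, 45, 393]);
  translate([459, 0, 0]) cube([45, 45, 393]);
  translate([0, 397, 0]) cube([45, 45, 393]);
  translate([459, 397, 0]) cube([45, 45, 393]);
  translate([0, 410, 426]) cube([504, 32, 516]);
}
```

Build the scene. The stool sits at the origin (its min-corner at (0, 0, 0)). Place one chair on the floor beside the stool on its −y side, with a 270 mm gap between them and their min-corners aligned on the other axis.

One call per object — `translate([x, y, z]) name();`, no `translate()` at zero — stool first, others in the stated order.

stool();
translate([0, -712, 0]) chair();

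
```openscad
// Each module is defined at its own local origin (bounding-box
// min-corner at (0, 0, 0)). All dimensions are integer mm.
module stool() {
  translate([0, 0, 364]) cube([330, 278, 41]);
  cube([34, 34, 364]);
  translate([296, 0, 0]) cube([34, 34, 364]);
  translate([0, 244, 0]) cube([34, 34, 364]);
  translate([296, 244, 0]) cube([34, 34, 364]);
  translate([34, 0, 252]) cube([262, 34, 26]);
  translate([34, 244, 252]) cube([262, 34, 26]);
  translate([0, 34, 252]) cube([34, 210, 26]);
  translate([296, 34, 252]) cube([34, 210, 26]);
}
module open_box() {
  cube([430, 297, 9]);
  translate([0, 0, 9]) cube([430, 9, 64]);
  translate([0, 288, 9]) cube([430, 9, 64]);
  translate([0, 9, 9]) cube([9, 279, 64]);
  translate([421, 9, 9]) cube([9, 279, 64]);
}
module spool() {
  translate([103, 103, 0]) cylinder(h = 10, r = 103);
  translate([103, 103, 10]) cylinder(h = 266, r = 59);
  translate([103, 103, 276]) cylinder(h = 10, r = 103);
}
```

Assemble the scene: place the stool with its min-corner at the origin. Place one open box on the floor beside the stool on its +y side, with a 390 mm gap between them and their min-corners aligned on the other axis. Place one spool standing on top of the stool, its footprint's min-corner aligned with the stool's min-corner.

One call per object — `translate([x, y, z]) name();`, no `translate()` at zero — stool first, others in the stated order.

stool();
translate([0, 668, 0]) open_box();
translate([0, 0, 405]) spool();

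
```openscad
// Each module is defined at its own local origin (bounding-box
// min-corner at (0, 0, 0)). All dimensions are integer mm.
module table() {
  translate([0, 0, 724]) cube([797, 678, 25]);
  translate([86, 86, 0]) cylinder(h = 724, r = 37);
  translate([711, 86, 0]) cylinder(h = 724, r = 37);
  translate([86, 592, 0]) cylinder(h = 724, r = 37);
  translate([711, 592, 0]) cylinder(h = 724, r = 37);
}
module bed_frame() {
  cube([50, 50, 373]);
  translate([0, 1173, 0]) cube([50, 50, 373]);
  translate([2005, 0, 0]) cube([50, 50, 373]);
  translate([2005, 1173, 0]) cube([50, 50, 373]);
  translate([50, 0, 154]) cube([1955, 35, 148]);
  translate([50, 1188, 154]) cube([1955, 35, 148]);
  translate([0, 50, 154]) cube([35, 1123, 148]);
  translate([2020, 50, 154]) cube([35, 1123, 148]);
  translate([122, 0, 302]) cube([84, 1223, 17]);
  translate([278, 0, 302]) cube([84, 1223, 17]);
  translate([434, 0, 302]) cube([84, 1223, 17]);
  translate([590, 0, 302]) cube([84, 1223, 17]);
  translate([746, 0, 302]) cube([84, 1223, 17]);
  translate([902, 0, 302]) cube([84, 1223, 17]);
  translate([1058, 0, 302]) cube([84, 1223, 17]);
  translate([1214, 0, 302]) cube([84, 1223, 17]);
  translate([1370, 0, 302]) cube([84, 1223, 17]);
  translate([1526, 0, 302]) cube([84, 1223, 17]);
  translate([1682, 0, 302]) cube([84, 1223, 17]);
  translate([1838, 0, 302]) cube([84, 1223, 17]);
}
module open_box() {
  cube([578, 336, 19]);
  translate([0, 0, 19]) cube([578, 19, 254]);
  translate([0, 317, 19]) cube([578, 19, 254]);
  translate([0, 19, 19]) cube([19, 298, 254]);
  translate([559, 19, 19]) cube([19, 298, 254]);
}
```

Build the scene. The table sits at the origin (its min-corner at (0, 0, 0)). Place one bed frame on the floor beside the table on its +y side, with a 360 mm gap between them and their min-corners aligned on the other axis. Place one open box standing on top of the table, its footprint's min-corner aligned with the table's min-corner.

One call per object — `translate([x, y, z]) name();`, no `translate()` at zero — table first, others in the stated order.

table();
translate([0, 1038, 0]) bed_frame();
translate([0, 0, 749]) open_box();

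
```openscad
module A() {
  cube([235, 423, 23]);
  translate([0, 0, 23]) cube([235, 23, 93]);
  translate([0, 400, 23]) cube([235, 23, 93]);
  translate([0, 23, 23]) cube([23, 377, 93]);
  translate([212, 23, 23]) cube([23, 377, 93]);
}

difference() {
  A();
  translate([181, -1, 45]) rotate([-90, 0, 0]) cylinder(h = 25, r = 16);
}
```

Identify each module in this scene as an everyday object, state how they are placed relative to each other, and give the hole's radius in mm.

A is an open box. The open box has a circular hole through its front wall. The hole's radius is 16 mm.

The subtracted cylinder has r = 16 mm.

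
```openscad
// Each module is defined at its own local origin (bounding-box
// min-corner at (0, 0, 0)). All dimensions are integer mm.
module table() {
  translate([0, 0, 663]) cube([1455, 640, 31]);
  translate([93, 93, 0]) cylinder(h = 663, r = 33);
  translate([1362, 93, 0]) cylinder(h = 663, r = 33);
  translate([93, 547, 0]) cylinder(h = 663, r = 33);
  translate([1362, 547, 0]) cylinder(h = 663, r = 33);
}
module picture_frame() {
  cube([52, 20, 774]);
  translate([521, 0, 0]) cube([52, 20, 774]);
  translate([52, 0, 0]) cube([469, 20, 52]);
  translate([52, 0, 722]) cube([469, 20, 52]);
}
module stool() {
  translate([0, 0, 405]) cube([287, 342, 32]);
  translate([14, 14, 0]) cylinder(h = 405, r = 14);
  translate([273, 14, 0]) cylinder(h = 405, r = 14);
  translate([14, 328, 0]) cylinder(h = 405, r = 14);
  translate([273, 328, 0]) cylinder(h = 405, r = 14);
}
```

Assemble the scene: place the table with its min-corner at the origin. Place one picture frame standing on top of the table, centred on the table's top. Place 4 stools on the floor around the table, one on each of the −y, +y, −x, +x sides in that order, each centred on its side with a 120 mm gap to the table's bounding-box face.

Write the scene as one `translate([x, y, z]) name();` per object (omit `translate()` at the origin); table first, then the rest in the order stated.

table();
translate([441, 310, 694]) picture_frame();
translate([584, -462, 0]) stool();
translate([584, 760, 0]) stool();
translate([-407, 149, 0]) stool();
translate([1575, 149, 0]) stool();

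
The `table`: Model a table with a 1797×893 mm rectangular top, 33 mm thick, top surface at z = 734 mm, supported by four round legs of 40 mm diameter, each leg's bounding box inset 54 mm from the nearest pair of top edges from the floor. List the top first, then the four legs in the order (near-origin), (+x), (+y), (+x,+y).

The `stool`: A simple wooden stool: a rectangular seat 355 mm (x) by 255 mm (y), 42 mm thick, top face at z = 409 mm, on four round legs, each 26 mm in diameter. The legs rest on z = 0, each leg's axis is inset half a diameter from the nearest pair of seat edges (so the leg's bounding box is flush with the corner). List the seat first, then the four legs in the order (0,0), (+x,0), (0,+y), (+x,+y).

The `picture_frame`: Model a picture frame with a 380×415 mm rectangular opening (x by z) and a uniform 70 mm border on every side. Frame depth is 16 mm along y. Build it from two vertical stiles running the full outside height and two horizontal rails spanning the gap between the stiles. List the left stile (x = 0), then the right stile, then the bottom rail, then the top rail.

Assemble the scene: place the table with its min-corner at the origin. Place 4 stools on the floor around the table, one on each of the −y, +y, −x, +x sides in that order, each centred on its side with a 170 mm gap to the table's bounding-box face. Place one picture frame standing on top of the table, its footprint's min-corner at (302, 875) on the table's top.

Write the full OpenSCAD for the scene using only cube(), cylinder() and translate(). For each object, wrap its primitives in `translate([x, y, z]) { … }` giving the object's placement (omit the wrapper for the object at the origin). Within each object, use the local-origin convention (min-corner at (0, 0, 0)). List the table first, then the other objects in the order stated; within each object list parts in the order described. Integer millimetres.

translate([0, 0, 701]) cube([1797, 893, 33]);
translate([74, 74, 0]) cylinder(h = 701, r = 20);
translate([1723, 74, 0]) cylinder(h = 701, r = 20);
translate([74, 819, 0]) cylinder(h = 701, r = 20);
translate([1723, 819, 0]) cylinder(h = 701, r = 20);
translate([721, -425, 0]) {
  translate([0, 0, 367]) cube([355, 255, 42]);
  translate([13, 13, 0]) cylinder(h = 367, r = 13);
  translate([342, 13, 0]) cylinder(h = 367, r = 13);
  translate([13, 242, 0]) cylinder(h = 367, r = 13);
  translate([342, 242, 0]) cylinder(h = 367, r = 13);
}
translate([721, 1063, 0]) {
  translate([0, 0, 367]) cube([355, 255, 42]);
  translate([13, 13, 0]) cylinder(h = 367, r = 13);
  translate([342, 13, 0]) cylinder(h = 367, r = 13);
  translate([13, 242, 0]) cylinder(h = 367, r = 13);
  translate([342, 242, 0]) cylinder(h = 367, r = 13);
}
translate([-525, 319, 0]) {
  translate([0, 0, 367]) cube([355, 255, 42]);
  translate([13, 13, 0]) cylinder(h = 367, r = 13);
  translate([342, 13, 0]) cylinder(h = 367, r = 13);
  translate([13, 242, 0]) cylinder(h = 367, r = 13);
  translate([342, 242, 0]) cylinder(h = 367, r = 13);
}
translate([1967, 319, 0]) {
  translate([0, 0, 367]) cube([355, 255, 42]);
  translate([13, 13, 0]) cylinder(h = 367, r = 13);
  translate([342, 13, 0]) cylinder(h = 367, r = 13);
  translate([13, 242, 0]) cylinder(h = 367, r = 13);
  translate([342, 242, 0]) cylinder(h = 367, r = 13);
}
translate([302, 875, 734]) {
  cube([70, 16, 555]);
  translate([450, 0, 0]) cube([70, 16, 555]);
  translate([70, 0, 0]) cube([380, 16, 70]);
  translate([70, 0, 485]) cube([380, 16, 70]);
}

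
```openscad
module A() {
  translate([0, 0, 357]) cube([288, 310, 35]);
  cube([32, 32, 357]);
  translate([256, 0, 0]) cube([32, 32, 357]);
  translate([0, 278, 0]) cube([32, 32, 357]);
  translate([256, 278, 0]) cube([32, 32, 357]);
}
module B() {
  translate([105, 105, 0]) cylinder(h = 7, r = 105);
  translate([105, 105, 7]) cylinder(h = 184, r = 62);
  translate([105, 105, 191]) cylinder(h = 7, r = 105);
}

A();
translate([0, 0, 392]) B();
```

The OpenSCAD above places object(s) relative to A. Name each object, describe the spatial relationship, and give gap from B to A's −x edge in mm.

The spool's min-x is at 0; the stool's min-x is 0; gap = 0 mm.

A is a stool. B is a spool. The spool is on top of the stool. The gap from the spool to the stool's −x edge is 0 mm.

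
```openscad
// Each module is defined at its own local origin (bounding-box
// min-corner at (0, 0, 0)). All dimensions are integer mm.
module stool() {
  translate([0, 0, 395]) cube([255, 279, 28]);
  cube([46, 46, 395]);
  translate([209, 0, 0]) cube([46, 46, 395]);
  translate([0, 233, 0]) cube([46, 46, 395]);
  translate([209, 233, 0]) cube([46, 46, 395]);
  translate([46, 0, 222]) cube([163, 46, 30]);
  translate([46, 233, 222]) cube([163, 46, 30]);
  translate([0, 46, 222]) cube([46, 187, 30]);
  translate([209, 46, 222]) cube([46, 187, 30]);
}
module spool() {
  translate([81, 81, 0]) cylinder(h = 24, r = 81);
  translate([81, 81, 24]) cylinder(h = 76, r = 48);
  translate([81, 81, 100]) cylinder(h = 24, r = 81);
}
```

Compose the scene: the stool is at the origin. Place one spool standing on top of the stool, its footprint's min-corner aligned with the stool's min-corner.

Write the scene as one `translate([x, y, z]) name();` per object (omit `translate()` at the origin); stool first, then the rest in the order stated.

stool();
translate([0, 0, 423]) spool();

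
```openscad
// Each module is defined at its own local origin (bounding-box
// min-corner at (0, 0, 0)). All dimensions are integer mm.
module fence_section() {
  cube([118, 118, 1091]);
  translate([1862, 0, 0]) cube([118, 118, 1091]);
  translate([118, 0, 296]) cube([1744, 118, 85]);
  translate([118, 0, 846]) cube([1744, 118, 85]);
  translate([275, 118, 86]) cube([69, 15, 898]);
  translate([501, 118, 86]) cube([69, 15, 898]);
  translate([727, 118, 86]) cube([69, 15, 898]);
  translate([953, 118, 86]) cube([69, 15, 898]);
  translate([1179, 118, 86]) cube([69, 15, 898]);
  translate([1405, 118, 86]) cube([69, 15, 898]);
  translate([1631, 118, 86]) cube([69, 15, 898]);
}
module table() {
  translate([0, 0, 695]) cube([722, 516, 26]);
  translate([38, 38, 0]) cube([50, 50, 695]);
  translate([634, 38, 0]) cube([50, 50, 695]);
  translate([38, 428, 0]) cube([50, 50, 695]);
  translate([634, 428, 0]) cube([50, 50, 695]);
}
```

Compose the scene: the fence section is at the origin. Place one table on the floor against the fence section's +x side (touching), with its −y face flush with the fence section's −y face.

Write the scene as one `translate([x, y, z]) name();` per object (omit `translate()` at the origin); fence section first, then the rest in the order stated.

fence_section();
translate([1980, 0, 0]) table();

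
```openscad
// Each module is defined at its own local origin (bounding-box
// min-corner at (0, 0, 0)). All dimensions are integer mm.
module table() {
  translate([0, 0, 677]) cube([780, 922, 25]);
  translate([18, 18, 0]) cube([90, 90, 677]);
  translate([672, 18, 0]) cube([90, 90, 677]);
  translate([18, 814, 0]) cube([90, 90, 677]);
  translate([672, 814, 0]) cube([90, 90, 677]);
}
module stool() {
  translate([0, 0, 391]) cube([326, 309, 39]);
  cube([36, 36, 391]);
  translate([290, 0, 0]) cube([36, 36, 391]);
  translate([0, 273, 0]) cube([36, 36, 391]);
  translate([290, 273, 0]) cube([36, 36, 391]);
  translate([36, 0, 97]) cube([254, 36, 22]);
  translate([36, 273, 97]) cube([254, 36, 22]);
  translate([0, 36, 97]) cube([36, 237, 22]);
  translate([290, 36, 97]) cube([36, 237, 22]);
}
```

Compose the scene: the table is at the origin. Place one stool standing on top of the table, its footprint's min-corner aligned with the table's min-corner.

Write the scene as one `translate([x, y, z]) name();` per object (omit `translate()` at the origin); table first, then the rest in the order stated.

table();
translate([0, 0, 702]) stool();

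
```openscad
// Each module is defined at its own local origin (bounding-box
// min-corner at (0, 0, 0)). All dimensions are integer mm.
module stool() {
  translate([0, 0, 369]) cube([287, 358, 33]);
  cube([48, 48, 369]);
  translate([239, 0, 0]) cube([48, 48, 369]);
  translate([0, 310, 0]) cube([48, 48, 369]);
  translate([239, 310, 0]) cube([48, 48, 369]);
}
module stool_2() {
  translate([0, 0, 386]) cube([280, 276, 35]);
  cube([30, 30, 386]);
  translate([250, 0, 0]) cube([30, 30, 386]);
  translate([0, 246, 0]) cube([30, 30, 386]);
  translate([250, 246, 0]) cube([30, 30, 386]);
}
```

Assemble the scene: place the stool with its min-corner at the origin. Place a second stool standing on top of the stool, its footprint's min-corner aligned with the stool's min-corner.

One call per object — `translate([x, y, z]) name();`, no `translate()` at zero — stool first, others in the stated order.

stool();
translate([0, 0, 402]) stool_2();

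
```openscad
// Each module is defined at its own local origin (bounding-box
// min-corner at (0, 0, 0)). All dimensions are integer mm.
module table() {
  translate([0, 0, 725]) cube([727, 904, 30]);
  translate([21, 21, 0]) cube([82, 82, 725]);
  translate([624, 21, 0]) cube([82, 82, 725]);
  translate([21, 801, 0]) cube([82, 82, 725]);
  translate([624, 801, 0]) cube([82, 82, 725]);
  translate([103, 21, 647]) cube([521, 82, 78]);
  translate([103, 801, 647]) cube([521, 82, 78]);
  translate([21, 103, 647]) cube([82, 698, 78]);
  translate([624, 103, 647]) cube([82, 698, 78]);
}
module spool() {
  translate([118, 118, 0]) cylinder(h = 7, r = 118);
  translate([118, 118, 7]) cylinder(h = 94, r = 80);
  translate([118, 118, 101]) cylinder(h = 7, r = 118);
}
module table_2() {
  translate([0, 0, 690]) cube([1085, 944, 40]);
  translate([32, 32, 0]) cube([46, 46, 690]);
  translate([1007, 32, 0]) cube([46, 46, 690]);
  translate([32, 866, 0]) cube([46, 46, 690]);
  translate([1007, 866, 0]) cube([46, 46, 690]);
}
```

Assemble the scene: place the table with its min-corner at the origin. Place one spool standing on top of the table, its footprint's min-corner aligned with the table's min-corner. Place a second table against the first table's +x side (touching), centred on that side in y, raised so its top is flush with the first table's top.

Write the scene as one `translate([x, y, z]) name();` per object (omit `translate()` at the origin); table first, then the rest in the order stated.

table();
translate([0, 0, 755]) spool();
translate([727, -20, 25]) table_2();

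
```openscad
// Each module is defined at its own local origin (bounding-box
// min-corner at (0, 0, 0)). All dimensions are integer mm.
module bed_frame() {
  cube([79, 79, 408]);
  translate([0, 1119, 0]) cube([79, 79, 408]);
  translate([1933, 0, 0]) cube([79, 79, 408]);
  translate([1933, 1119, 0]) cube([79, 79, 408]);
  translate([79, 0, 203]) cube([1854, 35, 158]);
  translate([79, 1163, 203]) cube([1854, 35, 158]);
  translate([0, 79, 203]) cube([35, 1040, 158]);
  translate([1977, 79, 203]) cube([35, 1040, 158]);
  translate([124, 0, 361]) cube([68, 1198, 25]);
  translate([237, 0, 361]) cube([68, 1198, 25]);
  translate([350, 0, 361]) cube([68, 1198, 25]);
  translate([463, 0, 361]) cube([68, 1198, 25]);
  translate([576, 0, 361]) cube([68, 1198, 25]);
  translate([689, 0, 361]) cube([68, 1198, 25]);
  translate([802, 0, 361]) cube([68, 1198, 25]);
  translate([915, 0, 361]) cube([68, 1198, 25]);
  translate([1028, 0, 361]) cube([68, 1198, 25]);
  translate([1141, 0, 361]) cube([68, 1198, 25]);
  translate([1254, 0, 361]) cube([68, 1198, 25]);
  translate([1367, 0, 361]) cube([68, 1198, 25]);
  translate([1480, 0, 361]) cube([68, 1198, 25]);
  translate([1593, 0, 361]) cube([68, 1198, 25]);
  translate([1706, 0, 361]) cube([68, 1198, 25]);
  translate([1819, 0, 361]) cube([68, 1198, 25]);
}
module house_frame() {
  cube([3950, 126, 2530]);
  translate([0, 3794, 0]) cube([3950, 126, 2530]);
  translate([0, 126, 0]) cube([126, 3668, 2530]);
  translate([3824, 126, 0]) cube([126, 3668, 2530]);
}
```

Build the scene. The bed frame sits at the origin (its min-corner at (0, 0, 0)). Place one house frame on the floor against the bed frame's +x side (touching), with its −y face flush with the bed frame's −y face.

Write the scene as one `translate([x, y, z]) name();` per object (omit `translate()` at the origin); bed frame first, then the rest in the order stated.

bed_frame();
translate([2012, 0, 0]) house_frame();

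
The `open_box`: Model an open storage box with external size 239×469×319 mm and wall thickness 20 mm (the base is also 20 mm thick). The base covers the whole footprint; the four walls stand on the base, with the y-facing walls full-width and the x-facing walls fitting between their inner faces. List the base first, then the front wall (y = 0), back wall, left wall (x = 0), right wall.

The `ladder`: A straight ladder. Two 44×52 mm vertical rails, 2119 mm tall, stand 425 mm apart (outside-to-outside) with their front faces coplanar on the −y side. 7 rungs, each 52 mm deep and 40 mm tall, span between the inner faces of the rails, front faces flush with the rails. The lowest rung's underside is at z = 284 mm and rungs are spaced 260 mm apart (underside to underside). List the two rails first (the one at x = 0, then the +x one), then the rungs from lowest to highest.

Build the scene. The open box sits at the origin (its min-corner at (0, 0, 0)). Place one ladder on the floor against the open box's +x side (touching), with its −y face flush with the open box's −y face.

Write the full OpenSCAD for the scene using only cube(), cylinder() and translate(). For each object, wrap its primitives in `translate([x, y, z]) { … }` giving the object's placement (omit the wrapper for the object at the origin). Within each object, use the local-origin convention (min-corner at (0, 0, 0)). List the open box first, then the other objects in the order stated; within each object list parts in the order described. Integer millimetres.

cube([239, 469, 20]);
translate([0, 0, 20]) cube([239, 20, 299]);
translate([0, 449, 20]) cube([239, 20, 299]);
translate([0, 20, 20]) cube([20, 429, 299]);
translate([219, 20, 20]) cube([20, 429, 299]);
translate([239, 0, 0]) {
  cube([44, 52, 2119]);
  translate([381, 0, 0]) cube([44, 52, 2119]);
  translate([44, 0, 284]) cube([337, 52, 40]);
  translate([44, 0, 544]) cube([337, 52, 40]);
  translate([44, 0, 804]) cube([337, 52, 40]);
  translate([44, 0, 1064]) cube([337, 52, 40]);
  translate([44, 0, 1324]) cube([337, 52, 40]);
  translate([44, 0, 1584]) cube([337, 52, 40]);
  translate([44, 0, 1844]) cube([337, 52, 40]);
}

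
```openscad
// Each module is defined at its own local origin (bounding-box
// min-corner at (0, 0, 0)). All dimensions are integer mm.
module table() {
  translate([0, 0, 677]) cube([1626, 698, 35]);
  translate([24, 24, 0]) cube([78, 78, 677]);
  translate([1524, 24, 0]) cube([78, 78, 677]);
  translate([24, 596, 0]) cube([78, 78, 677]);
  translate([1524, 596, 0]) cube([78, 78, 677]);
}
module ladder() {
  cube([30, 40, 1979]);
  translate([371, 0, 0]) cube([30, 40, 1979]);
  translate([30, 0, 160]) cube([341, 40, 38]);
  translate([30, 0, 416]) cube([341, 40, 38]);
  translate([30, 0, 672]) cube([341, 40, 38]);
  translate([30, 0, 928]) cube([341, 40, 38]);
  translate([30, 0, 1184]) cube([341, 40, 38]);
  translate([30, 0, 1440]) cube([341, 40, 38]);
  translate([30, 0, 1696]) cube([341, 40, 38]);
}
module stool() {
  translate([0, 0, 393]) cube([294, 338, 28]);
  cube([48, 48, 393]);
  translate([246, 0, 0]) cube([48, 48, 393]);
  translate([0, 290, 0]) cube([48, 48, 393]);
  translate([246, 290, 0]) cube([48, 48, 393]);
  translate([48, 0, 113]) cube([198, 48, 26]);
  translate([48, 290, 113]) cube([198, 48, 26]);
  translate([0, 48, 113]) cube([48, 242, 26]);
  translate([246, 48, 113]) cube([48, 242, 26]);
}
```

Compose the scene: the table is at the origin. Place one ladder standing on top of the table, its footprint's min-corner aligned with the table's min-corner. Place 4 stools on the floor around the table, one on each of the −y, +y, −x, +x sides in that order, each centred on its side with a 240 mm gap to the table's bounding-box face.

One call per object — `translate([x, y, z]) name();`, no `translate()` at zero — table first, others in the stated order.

table();
translate([0, 0, 712]) ladder();
translate([666, -578, 0]) stool();
translate([666, 938, 0]) stool();
translate([-534, 180, 0]) stool();
translate([1866, 180, 0]) stool();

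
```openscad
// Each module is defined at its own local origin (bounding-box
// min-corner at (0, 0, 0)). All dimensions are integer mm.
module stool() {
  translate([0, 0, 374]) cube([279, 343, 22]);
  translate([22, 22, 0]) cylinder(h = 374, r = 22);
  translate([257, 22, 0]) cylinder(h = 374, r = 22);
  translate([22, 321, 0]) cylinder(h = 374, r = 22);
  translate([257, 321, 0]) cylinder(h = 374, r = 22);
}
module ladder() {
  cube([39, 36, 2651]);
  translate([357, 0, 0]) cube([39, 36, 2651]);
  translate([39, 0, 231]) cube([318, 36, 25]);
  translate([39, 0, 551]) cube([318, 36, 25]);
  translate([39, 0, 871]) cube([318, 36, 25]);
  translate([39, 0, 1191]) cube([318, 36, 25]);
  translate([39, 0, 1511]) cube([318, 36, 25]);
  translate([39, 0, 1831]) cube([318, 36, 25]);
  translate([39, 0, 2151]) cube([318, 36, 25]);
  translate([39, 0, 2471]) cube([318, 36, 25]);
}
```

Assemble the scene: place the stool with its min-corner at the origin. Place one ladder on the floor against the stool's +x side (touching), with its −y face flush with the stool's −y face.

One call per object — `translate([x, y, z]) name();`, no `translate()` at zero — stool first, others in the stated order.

stool();
translate([279, 0, 0]) ladder();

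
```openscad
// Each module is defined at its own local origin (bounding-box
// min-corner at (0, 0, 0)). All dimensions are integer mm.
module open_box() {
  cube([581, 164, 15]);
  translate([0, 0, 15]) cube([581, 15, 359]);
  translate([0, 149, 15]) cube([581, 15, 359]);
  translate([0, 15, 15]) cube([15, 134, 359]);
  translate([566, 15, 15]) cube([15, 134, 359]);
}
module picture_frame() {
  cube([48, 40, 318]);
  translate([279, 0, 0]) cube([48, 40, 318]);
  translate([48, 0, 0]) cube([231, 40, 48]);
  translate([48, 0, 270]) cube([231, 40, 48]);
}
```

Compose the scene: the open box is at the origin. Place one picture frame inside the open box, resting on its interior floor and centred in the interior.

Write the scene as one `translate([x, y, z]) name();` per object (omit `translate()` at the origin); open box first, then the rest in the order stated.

open_box();
translate([127, 62, 15]) picture_frame();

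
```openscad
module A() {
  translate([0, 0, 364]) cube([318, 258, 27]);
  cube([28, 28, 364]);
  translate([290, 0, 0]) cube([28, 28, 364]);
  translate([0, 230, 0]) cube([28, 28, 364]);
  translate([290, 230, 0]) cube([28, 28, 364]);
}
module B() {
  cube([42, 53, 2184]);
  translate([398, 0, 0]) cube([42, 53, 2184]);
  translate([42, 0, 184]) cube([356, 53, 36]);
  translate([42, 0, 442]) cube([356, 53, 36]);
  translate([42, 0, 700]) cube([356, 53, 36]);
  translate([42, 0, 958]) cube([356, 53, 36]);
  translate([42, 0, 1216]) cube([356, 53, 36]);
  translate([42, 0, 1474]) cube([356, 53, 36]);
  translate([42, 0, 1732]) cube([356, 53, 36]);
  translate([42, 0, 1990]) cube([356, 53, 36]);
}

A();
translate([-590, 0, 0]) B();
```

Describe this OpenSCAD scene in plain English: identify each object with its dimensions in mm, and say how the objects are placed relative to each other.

A is a four-legged stool. The seat is a 318×258×27 mm slab whose top surface is at z = 391 mm; four square legs, each 28×28 mm in cross-section, run from the floor (z = 0) to the underside of the seat, each flush with a corner of the seat.

B is a straight ladder. Two 42×53 mm vertical rails, 2184 mm tall, stand 440 mm apart (outside-to-outside) with their front faces coplanar on the −y side. 8 rungs, each 53 mm deep and 36 mm tall, span between the inner faces of the rails, front faces flush with the rails. The lowest rung's underside is at z = 184 mm and rungs are spaced 258 mm apart (underside to underside).

The ladder is on the floor beside the stool on its −x side.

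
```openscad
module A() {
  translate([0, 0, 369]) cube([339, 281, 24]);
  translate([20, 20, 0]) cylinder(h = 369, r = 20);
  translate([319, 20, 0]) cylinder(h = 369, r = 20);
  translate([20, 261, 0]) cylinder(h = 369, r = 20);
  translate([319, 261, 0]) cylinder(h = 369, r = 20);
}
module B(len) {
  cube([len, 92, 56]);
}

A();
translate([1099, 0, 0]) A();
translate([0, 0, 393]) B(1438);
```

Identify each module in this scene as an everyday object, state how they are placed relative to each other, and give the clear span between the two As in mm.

Second stool starts at x = 1099; first ends at x = 339; clear span = 1099 − 339 = 760 mm.

A is a stool. B is a beam. A beam spans the tops of two stools. The clear span between the two stools is 760 mm.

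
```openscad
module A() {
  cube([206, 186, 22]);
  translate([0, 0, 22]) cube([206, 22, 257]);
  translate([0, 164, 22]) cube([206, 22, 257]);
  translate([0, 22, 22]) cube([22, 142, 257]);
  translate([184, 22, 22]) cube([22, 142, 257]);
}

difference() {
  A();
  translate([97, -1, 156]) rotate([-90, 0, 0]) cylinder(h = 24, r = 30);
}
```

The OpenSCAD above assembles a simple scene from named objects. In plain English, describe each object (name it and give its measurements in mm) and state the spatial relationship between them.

A is an open storage box with external size 206×186×279 mm and wall thickness 22 mm (the base is also 22 mm thick). The base covers the whole footprint; the four walls stand on the base, with the y-facing walls full-width and the x-facing walls fitting between their inner faces.

The open box has a circular hole of radius 30 mm through its front wall, centred at (x = 97, z = 156).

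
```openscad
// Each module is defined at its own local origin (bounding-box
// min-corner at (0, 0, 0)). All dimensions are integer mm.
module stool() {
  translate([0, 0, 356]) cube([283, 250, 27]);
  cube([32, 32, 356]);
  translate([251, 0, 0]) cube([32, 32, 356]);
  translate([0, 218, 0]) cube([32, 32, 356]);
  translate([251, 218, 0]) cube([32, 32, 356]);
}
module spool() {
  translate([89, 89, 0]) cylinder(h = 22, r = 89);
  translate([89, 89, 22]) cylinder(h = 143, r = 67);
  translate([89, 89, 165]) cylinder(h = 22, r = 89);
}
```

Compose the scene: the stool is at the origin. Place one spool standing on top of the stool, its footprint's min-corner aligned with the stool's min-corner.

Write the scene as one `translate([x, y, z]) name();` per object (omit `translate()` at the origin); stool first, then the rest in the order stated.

stool();
translate([0, 0, 383]) spool();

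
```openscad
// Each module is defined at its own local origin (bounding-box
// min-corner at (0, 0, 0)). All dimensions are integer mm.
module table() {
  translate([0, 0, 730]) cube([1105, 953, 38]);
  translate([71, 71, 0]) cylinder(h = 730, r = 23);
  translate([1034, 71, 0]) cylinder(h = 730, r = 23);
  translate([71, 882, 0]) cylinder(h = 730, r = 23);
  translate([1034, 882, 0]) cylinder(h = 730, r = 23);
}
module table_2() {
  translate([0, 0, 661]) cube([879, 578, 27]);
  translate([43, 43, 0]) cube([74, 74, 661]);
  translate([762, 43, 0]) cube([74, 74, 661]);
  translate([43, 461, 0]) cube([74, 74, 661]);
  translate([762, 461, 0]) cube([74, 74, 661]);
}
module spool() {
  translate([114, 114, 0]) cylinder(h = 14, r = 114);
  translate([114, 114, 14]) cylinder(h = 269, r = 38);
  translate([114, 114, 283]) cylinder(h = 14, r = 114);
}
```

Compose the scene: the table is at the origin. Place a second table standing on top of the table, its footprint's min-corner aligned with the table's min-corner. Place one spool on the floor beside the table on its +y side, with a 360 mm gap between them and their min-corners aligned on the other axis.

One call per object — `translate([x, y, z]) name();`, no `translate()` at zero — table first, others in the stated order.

table();
translate([0, 0, 768]) table_2();
translate([0, 1313, 0]) spool();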